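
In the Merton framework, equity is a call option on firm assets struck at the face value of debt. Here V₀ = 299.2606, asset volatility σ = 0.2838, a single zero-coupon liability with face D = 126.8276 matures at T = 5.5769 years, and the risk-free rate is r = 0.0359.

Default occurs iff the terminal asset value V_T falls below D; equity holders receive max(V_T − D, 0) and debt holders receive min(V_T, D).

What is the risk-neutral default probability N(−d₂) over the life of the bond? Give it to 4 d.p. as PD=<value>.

d₁ = [ln(V₀/D) + (r + σ²/2)T] / (σ√T)
   = [ln(299.2606/126.8276) + (0.0359 + 0.5·0.2838²)·5.5769] / (0.2838·√5.5769)
   = [0.858486 + 0.424799] / 0.670207 = 1.914760
d₂ = d₁ − σ√T = 1.914760 − 0.670207 = 1.244554
risk-neutral PD = N(−d₂) = N(-1.244554) = 0.106648

PD=0.1066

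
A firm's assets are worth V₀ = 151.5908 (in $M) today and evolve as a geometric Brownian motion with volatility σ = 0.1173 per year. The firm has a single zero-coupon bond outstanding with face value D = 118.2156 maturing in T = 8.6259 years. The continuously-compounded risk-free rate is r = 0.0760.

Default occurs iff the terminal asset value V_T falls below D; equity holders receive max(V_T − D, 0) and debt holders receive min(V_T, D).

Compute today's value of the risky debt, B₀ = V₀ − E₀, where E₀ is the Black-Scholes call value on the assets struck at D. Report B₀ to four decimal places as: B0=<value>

B0=61.3269

d₁ = [ln(V₀/D) + (r + σ²/2)T] / (σ√T)
   = [ln(151.5908/118.2156) + (0.0760 + 0.5·0.1173²)·8.6259] / (0.1173·√8.6259)
   = [0.248675 + 0.714912] / 0.344509 = 2.796986
d₂ = d₁ − σ√T = 2.796986 − 0.344509 = 2.452478
N(d₁) = 0.997421,  N(d₂) = 0.992906,  e^(−rT) = 0.519147
E₀ = V₀·N(d₁) − D·e^(−rT)·N(d₂)
   = 151.5908·0.997421 − 118.2156·0.519147·0.992906 = 90.263929
B₀ = V₀ − E₀ = 151.5908 − 90.263929 = 61.326871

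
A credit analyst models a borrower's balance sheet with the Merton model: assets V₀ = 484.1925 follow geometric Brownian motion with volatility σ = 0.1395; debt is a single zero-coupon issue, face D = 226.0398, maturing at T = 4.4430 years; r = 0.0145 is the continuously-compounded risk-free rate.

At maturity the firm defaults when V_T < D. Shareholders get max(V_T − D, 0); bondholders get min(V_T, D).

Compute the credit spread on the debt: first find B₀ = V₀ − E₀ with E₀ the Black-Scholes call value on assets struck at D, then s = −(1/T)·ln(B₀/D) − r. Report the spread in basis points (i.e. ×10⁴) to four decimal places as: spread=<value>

spread=0.7301

d₁ = [ln(V₀/D) + (r + σ²/2)T] / (σ√T)
   = [ln(484.1925/226.0398) + (0.0145 + 0.5·0.1395²)·4.4430] / (0.1395·√4.4430)
   = [0.761771 + 0.107654] / 0.294044 = 2.956788
d₂ = d₁ − σ√T = 2.956788 − 0.294044 = 2.662744
N(d₁) = 0.998446,  N(d₂) = 0.996125,  e^(−rT) = 0.937608
E₀ = V₀·N(d₁) − D·e^(−rT)·N(d₂)
   = 484.1925·0.998446 − 226.0398·0.937608·0.996125 = 272.324549
B₀ = V₀ − E₀ = 484.1925 − 272.324549 = 211.867951
spread = −(1/T)·ln(B₀/D) − r = −(1/4.4430)·ln(211.867951/226.0398) − 0.0145 = 0.00007301
in basis points: 0.00007301 × 10⁴ = 0.7301 bp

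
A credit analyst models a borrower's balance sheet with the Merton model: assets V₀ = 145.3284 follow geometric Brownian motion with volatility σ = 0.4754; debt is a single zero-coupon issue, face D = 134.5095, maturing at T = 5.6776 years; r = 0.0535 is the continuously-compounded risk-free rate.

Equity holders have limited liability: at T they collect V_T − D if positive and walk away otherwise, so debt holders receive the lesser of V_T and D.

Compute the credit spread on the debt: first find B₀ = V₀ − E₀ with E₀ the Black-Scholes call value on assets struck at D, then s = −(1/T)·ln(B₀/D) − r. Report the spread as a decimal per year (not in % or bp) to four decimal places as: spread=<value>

spread=0.0686

d₁ = [ln(V₀/D) + (r + σ²/2)T] / (σ√T)
   = [ln(145.3284/134.5095) + (0.0535 + 0.5·0.4754²)·5.6776] / (0.4754·√5.6776)
   = [0.077361 + 0.945335] / 1.132770 = 0.902828
d₂ = d₁ − σ√T = 0.902828 − 1.132770 = -0.229941
N(d₁) = 0.816691,  N(d₂) = 0.409069,  e^(−rT) = 0.738044
E₀ = V₀·N(d₁) − D·e^(−rT)·N(d₂)
   = 145.3284·0.816691 − 134.5095·0.738044·0.409069 = 78.078600
B₀ = V₀ − E₀ = 145.3284 − 78.078600 = 67.249800
spread = −(1/T)·ln(B₀/D) − r = −(1/5.6776)·ln(67.249800/134.5095) − 0.0535 = 0.06859750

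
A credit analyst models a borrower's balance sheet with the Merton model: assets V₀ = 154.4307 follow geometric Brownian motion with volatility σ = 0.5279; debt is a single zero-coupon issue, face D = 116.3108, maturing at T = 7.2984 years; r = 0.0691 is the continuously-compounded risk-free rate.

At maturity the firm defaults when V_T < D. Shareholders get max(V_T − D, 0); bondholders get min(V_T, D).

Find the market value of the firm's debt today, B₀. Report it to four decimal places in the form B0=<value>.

d₁ = [ln(V₀/D) + (r + σ²/2)T] / (σ√T)
   = [ln(154.4307/116.3108) + (0.0691 + 0.5·0.5279²)·7.2984] / (0.5279·√7.2984)
   = [0.283480 + 1.521273] / 1.426151 = 1.265471
d₂ = d₁ − σ√T = 1.265471 − 1.426151 = -0.160680
N(d₁) = 0.897149,  N(d₂) = 0.436173,  e^(−rT) = 0.603916
E₀ = V₀·N(d₁) − D·e^(−rT)·N(d₂)
   = 154.4307·0.897149 − 116.3108·0.603916·0.436173 = 107.909659
B₀ = V₀ − E₀ = 154.4307 − 107.909659 = 46.521041

B0=46.5210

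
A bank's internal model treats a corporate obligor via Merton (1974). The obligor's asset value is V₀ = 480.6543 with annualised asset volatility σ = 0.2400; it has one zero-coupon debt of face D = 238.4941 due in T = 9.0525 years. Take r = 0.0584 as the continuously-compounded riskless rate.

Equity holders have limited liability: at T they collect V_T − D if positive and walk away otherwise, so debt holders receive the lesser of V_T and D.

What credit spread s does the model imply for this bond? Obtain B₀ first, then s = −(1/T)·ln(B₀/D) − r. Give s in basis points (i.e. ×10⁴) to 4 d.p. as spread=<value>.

d₁ = [ln(V₀/D) + (r + σ²/2)T] / (σ√T)
   = [ln(480.6543/238.4941) + (0.0584 + 0.5·0.2400²)·9.0525] / (0.2400·√9.0525)
   = [0.700804 + 0.789378] / 0.722097 = 2.063687
d₂ = d₁ − σ√T = 2.063687 − 0.722097 = 1.341590
N(d₁) = 0.980476,  N(d₂) = 0.910135,  e^(−rT) = 0.589391
E₀ = V₀·N(d₁) − D·e^(−rT)·N(d₂)
   = 480.6543·0.980476 − 238.4941·0.589391·0.910135 = 343.335854
B₀ = V₀ − E₀ = 480.6543 − 343.335854 = 137.318446
spread = −(1/T)·ln(B₀/D) − r = −(1/9.0525)·ln(137.318446/238.4941) − 0.0584 = 0.00258226
in basis points: 0.00258226 × 10⁴ = 25.8226 bp

spread=25.8226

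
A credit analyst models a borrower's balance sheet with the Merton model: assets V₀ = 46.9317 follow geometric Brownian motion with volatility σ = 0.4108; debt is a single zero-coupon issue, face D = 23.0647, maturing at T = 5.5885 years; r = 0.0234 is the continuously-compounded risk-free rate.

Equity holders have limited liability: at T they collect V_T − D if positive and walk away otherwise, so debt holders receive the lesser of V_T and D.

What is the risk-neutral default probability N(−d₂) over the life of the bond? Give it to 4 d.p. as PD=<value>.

PD=0.3518

d₁ = [ln(V₀/D) + (r + σ²/2)T] / (σ√T)
   = [ln(46.9317/23.0647) + (0.0234 + 0.5·0.4108²)·5.5885] / (0.4108·√5.5885)
   = [0.710390 + 0.602319] / 0.971132 = 1.351732
d₂ = d₁ − σ√T = 1.351732 − 0.971132 = 0.380600
risk-neutral PD = N(−d₂) = N(-0.380600) = 0.351750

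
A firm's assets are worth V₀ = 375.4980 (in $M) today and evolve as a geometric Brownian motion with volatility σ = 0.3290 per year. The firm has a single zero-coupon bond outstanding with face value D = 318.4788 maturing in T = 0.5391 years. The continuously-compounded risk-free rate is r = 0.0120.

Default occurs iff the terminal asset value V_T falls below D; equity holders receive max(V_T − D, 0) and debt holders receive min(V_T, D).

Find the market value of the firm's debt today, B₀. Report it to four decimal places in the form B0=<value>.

d₁ = [ln(V₀/D) + (r + σ²/2)T] / (σ√T)
   = [ln(375.4980/318.4788) + (0.0120 + 0.5·0.3290²)·0.5391] / (0.3290·√0.5391)
   = [0.164697 + 0.035646] / 0.241563 = 0.829360
d₂ = d₁ − σ√T = 0.829360 − 0.241563 = 0.587797
N(d₁) = 0.796550,  N(d₂) = 0.721666,  e^(−rT) = 0.993552
E₀ = V₀·N(d₁) − D·e^(−rT)·N(d₂)
   = 375.4980·0.796550 − 318.4788·0.993552·0.721666 = 70.749622
B₀ = V₀ − E₀ = 375.4980 − 70.749622 = 304.748378

B0=304.7484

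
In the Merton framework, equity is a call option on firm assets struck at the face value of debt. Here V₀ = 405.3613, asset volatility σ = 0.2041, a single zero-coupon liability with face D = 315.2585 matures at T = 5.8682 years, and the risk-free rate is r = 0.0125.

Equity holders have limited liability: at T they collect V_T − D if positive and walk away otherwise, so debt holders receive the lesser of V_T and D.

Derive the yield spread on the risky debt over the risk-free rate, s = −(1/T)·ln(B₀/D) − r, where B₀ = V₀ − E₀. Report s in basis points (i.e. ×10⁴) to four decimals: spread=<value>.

d₁ = [ln(V₀/D) + (r + σ²/2)T] / (σ√T)
   = [ln(405.3613/315.2585) + (0.0125 + 0.5·0.2041²)·5.8682] / (0.2041·√5.8682)
   = [0.251386 + 0.195578] / 0.494419 = 0.904017
d₂ = d₁ − σ√T = 0.904017 − 0.494419 = 0.409598
N(d₁) = 0.817007,  N(d₂) = 0.658949,  e^(−rT) = 0.929273
E₀ = V₀·N(d₁) − D·e^(−rT)·N(d₂)
   = 405.3613·0.817007 − 315.2585·0.929273·0.658949 = 138.136272
B₀ = V₀ − E₀ = 405.3613 − 138.136272 = 267.225028
spread = −(1/T)·ln(B₀/D) − r = −(1/5.8682)·ln(267.225028/315.2585) − 0.0125 = 0.01566909
in basis points: 0.01566909 × 10⁴ = 156.6909 bp

spread=156.6909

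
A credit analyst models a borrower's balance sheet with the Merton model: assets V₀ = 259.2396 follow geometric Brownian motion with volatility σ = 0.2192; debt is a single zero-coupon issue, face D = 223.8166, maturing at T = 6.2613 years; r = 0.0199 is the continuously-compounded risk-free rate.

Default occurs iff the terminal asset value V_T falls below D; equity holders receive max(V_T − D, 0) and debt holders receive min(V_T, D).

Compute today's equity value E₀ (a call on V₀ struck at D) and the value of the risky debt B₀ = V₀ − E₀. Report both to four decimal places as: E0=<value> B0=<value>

d₁ = [ln(V₀/D) + (r + σ²/2)T] / (σ√T)
   = [ln(259.2396/223.8166) + (0.0199 + 0.5·0.2192²)·6.2613] / (0.2192·√6.2613)
   = [0.146926 + 0.275023] / 0.548495 = 0.769285
d₂ = d₁ − σ√T = 0.769285 − 0.548495 = 0.220790
N(d₁) = 0.779138,  N(d₂) = 0.587372,  e^(−rT) = 0.882850
E₀ = V₀·N(d₁) − D·e^(−rT)·N(d₂)
   = 259.2396·0.779138 − 223.8166·0.882850·0.587372 = 85.920759
B₀ = V₀ − E₀ = 259.2396 − 85.920759 = 173.318841

E0=85.9208 B0=173.3188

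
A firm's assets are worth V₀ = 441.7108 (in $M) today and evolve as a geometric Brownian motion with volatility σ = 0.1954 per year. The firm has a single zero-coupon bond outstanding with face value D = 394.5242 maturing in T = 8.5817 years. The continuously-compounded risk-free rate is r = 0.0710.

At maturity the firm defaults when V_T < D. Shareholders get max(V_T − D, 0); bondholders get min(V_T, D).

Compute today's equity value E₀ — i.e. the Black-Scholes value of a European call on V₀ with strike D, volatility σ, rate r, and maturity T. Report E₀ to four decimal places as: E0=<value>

d₁ = [ln(V₀/D) + (r + σ²/2)T] / (σ√T)
   = [ln(441.7108/394.5242) + (0.0710 + 0.5·0.1954²)·8.5817] / (0.1954·√8.5817)
   = [0.112975 + 0.773130] / 0.572415 = 1.548011
d₂ = d₁ − σ√T = 1.548011 − 0.572415 = 0.975596
N(d₁) = 0.939190,  N(d₂) = 0.835368,  e^(−rT) = 0.543731
E₀ = V₀·N(d₁) − D·e^(−rT)·N(d₂)
   = 441.7108·0.939190 − 394.5242·0.543731·0.835368 = 235.651548

E0=235.6515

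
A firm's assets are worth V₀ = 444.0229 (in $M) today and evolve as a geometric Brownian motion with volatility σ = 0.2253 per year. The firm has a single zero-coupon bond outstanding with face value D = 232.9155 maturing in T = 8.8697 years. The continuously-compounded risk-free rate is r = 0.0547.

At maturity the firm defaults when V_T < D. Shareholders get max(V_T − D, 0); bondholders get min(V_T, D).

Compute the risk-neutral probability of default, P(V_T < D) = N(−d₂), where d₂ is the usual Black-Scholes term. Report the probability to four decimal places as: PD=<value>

d₁ = [ln(V₀/D) + (r + σ²/2)T] / (σ√T)
   = [ln(444.0229/232.9155) + (0.0547 + 0.5·0.2253²)·8.8697] / (0.2253·√8.8697)
   = [0.645200 + 0.710286] / 0.670989 = 2.020131
d₂ = d₁ − σ√T = 2.020131 − 0.670989 = 1.349141
risk-neutral PD = N(−d₂) = N(-1.349141) = 0.088646

PD=0.0886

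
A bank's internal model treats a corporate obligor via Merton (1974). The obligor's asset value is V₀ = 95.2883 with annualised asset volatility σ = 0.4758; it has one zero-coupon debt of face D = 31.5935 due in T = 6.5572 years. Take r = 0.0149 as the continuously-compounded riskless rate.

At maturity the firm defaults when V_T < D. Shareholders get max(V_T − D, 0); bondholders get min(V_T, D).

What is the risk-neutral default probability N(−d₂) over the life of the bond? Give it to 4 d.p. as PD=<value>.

PD=0.3531

d₁ = [ln(V₀/D) + (r + σ²/2)T] / (σ√T)
   = [ln(95.2883/31.5935) + (0.0149 + 0.5·0.4758²)·6.5572] / (0.4758·√6.5572)
   = [1.103956 + 0.839930] / 1.218383 = 1.595464
d₂ = d₁ − σ√T = 1.595464 − 1.218383 = 0.377082
risk-neutral PD = N(−d₂) = N(-0.377082) = 0.353056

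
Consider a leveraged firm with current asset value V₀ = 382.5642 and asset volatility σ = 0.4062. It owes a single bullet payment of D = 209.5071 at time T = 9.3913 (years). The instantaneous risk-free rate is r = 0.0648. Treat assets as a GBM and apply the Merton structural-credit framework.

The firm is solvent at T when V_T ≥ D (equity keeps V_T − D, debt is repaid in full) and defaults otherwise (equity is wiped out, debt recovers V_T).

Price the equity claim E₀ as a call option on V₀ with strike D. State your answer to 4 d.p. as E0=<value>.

d₁ = [ln(V₀/D) + (r + σ²/2)T] / (σ√T)
   = [ln(382.5642/209.5071) + (0.0648 + 0.5·0.4062²)·9.3913] / (0.4062·√9.3913)
   = [0.602139 + 1.383331] / 1.244809 = 1.595000
d₂ = d₁ − σ√T = 1.595000 − 1.244809 = 0.350190
N(d₁) = 0.944644,  N(d₂) = 0.636902,  e^(−rT) = 0.544136
E₀ = V₀·N(d₁) − D·e^(−rT)·N(d₂)
   = 382.5642·0.944644 − 209.5071·0.544136·0.636902 = 288.779860

E0=288.7799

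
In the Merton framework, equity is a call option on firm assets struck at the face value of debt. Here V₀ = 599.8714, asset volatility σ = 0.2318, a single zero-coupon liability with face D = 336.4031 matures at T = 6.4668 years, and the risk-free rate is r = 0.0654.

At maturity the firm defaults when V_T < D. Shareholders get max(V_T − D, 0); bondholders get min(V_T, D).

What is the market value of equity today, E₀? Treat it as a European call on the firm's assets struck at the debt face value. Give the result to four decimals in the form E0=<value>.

E0=383.2910

d₁ = [ln(V₀/D) + (r + σ²/2)T] / (σ√T)
   = [ln(599.8714/336.4031) + (0.0654 + 0.5·0.2318²)·6.4668] / (0.2318·√6.4668)
   = [0.578405 + 0.596663] / 0.589465 = 1.993449
d₂ = d₁ − σ√T = 1.993449 − 0.589465 = 1.403983
N(d₁) = 0.976894,  N(d₂) = 0.919838,  e^(−rT) = 0.655125
E₀ = V₀·N(d₁) − D·e^(−rT)·N(d₂)
   = 599.8714·0.976894 − 336.4031·0.655125·0.919838 = 383.291050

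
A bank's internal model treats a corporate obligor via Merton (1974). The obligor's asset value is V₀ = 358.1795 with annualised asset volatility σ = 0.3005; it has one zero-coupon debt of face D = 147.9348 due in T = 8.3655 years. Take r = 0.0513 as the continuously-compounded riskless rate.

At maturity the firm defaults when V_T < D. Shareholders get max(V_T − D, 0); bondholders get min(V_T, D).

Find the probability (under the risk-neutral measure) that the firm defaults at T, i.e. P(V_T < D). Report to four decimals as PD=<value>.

d₁ = [ln(V₀/D) + (r + σ²/2)T] / (σ√T)
   = [ln(358.1795/147.9348) + (0.0513 + 0.5·0.3005²)·8.3655] / (0.3005·√8.3655)
   = [0.884263 + 0.806854] / 0.869141 = 1.945732
d₂ = d₁ − σ√T = 1.945732 − 0.869141 = 1.076591
risk-neutral PD = N(−d₂) = N(-1.076591) = 0.140832

PD=0.1408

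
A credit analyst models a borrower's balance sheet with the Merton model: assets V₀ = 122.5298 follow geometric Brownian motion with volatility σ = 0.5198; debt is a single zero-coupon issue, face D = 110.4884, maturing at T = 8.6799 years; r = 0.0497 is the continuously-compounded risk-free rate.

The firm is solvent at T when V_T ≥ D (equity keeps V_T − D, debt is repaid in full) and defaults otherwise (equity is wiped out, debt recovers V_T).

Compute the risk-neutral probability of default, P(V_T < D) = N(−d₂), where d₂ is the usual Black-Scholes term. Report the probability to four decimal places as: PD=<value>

d₁ = [ln(V₀/D) + (r + σ²/2)T] / (σ√T)
   = [ln(122.5298/110.4884) + (0.0497 + 0.5·0.5198²)·8.6799] / (0.5198·√8.6799)
   = [0.103444 + 1.604011] / 1.531418 = 1.114950
d₂ = d₁ − σ√T = 1.114950 − 1.531418 = -0.416467
risk-neutral PD = N(−d₂) = N(0.416467) = 0.661466

PD=0.6615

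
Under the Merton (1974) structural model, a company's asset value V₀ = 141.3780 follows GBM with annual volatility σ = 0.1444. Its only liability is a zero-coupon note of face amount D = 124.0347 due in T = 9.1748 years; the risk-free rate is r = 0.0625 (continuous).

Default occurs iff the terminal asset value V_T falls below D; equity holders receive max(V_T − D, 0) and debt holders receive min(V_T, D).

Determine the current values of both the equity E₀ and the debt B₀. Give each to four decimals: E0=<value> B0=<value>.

E0=72.4422 B0=68.9358

d₁ = [ln(V₀/D) + (r + σ²/2)T] / (σ√T)
   = [ln(141.3780/124.0347) + (0.0625 + 0.5·0.1444²)·9.1748] / (0.1444·√9.1748)
   = [0.130876 + 0.669079] / 0.437387 = 1.828941
d₂ = d₁ − σ√T = 1.828941 − 0.437387 = 1.391554
N(d₁) = 0.966296,  N(d₂) = 0.917971,  e^(−rT) = 0.563592
E₀ = V₀·N(d₁) − D·e^(−rT)·N(d₂)
   = 141.3780·0.966296 − 124.0347·0.563592·0.917971 = 72.442232
B₀ = V₀ − E₀ = 141.3780 − 72.442232 = 68.935768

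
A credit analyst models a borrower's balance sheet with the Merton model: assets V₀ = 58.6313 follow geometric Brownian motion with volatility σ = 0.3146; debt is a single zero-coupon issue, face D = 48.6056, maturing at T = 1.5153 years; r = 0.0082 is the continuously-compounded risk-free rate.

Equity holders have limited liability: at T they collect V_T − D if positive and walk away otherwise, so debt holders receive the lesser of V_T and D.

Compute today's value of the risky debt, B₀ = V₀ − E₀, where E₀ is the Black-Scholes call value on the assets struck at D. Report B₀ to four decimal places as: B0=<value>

d₁ = [ln(V₀/D) + (r + σ²/2)T] / (σ√T)
   = [ln(58.6313/48.6056) + (0.0082 + 0.5·0.3146²)·1.5153] / (0.3146·√1.5153)
   = [0.187530 + 0.087412] / 0.387265 = 0.709960
d₂ = d₁ − σ√T = 0.709960 − 0.387265 = 0.322695
N(d₁) = 0.761135,  N(d₂) = 0.626537,  e^(−rT) = 0.987651
E₀ = V₀·N(d₁) − D·e^(−rT)·N(d₂)
   = 58.6313·0.761135 − 48.6056·0.987651·0.626537 = 14.549215
B₀ = V₀ − E₀ = 58.6313 − 14.549215 = 44.082085

B0=44.0821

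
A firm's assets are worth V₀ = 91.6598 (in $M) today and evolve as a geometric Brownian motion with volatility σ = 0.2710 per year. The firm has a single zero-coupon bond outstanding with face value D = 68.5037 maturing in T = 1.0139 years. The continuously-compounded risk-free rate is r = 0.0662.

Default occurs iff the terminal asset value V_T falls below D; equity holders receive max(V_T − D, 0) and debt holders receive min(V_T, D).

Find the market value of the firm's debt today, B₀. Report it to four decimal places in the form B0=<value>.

B0=63.1369

d₁ = [ln(V₀/D) + (r + σ²/2)T] / (σ√T)
   = [ln(91.6598/68.5037) + (0.0662 + 0.5·0.2710²)·1.0139] / (0.2710·√1.0139)
   = [0.291196 + 0.104351] / 0.272877 = 1.449544
d₂ = d₁ − σ√T = 1.449544 − 0.272877 = 1.176667
N(d₁) = 0.926407,  N(d₂) = 0.880336,  e^(−rT) = 0.935083
E₀ = V₀·N(d₁) − D·e^(−rT)·N(d₂)
   = 91.6598·0.926407 − 68.5037·0.935083·0.880336 = 28.522947
B₀ = V₀ − E₀ = 91.6598 − 28.522947 = 63.136853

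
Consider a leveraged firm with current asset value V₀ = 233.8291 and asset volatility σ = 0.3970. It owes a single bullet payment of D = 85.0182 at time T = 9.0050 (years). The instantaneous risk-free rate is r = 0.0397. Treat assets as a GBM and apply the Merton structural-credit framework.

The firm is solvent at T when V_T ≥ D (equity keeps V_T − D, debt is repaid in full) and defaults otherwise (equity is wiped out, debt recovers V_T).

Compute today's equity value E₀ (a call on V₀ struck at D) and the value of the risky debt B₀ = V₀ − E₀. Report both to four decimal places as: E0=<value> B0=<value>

E0=182.1357 B0=51.6934

d₁ = [ln(V₀/D) + (r + σ²/2)T] / (σ√T)
   = [ln(233.8291/85.0182) + (0.0397 + 0.5·0.3970²)·9.0050] / (0.3970·√9.0050)
   = [1.011725 + 1.067133] / 1.191331 = 1.744988
d₂ = d₁ − σ√T = 1.744988 − 1.191331 = 0.553657
N(d₁) = 0.959507,  N(d₂) = 0.710093,  e^(−rT) = 0.699424
E₀ = V₀·N(d₁) − D·e^(−rT)·N(d₂)
   = 233.8291·0.959507 − 85.0182·0.699424·0.710093 = 182.135739
B₀ = V₀ − E₀ = 233.8291 − 182.135739 = 51.693361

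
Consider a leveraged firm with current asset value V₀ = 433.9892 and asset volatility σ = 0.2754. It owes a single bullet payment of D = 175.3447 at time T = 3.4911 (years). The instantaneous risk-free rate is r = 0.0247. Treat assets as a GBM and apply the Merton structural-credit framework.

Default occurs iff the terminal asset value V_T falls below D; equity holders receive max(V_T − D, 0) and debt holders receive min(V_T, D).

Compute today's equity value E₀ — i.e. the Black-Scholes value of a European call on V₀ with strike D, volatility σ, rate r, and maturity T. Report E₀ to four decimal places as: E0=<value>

E0=274.4897

d₁ = [ln(V₀/D) + (r + σ²/2)T] / (σ√T)
   = [ln(433.9892/175.3447) + (0.0247 + 0.5·0.2754²)·3.4911] / (0.2754·√3.4911)
   = [0.906266 + 0.218622] / 0.514571 = 2.186070
d₂ = d₁ − σ√T = 2.186070 − 0.514571 = 1.671499
N(d₁) = 0.985595,  N(d₂) = 0.952688,  e^(−rT) = 0.917383
E₀ = V₀·N(d₁) − D·e^(−rT)·N(d₂)
   = 433.9892·0.985595 − 175.3447·0.917383·0.952688 = 274.489678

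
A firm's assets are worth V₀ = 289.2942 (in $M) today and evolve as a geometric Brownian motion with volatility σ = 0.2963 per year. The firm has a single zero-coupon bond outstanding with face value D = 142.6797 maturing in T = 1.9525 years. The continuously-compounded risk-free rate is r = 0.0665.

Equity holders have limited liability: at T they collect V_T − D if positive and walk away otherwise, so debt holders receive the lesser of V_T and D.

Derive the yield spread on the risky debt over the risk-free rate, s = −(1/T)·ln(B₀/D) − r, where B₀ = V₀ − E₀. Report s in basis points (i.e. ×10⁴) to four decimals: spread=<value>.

d₁ = [ln(V₀/D) + (r + σ²/2)T] / (σ√T)
   = [ln(289.2942/142.6797) + (0.0665 + 0.5·0.2963²)·1.9525] / (0.2963·√1.9525)
   = [0.706842 + 0.215550] / 0.414026 = 2.227862
d₂ = d₁ − σ√T = 2.227862 − 0.414026 = 1.813836
N(d₁) = 0.987055,  N(d₂) = 0.965149,  e^(−rT) = 0.878235
E₀ = V₀·N(d₁) − D·e^(−rT)·N(d₂)
   = 289.2942·0.987055 − 142.6797·0.878235·0.965149 = 164.610150
B₀ = V₀ − E₀ = 289.2942 − 164.610150 = 124.684050
spread = −(1/T)·ln(B₀/D) − r = −(1/1.9525)·ln(124.684050/142.6797) − 0.0665 = 0.00254959
in basis points: 0.00254959 × 10⁴ = 25.4959 bp

spread=25.4959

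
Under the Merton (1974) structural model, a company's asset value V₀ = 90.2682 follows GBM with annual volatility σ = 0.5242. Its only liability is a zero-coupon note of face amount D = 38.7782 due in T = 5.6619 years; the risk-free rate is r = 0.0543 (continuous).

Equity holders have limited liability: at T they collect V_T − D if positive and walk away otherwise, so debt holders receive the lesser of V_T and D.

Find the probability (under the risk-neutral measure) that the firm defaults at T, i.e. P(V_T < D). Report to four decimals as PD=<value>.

PD=0.3820

d₁ = [ln(V₀/D) + (r + σ²/2)T] / (σ√T)
   = [ln(90.2682/38.7782) + (0.0543 + 0.5·0.5242²)·5.6619] / (0.5242·√5.6619)
   = [0.844927 + 1.085346] / 1.247321 = 1.547535
d₂ = d₁ − σ√T = 1.547535 − 1.247321 = 0.300215
risk-neutral PD = N(−d₂) = N(-0.300215) = 0.382007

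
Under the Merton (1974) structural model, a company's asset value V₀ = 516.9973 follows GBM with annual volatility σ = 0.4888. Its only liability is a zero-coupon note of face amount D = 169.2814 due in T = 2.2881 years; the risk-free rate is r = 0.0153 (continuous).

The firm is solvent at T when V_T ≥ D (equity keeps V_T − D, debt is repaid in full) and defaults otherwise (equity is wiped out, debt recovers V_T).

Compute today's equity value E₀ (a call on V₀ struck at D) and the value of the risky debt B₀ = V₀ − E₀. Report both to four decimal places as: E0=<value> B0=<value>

d₁ = [ln(V₀/D) + (r + σ²/2)T] / (σ√T)
   = [ln(516.9973/169.2814) + (0.0153 + 0.5·0.4888²)·2.2881] / (0.4888·√2.2881)
   = [1.116475 + 0.308351] / 0.739382 = 1.927050
d₂ = d₁ − σ√T = 1.927050 − 0.739382 = 1.187669
N(d₁) = 0.973013,  N(d₂) = 0.882518,  e^(−rT) = 0.965598
E₀ = V₀·N(d₁) − D·e^(−rT)·N(d₂)
   = 516.9973·0.973013 − 169.2814·0.965598·0.882518 = 358.790861
B₀ = V₀ − E₀ = 516.9973 − 358.790861 = 158.206439

E0=358.7909 B0=158.2064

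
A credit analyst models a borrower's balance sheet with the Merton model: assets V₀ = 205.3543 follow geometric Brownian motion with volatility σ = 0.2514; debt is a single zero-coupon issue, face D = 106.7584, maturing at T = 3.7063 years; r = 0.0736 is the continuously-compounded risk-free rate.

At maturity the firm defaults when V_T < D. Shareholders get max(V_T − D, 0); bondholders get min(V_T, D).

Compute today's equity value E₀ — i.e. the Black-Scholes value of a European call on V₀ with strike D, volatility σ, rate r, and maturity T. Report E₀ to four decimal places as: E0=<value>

E0=124.7330

d₁ = [ln(V₀/D) + (r + σ²/2)T] / (σ√T)
   = [ln(205.3543/106.7584) + (0.0736 + 0.5·0.2514²)·3.7063] / (0.2514·√3.7063)
   = [0.654168 + 0.389906] / 0.483989 = 2.157228
d₂ = d₁ − σ√T = 2.157228 − 0.483989 = 1.673239
N(d₁) = 0.984506,  N(d₂) = 0.952860,  e^(−rT) = 0.761257
E₀ = V₀·N(d₁) − D·e^(−rT)·N(d₂)
   = 205.3543·0.984506 − 106.7584·0.761257·0.952860 = 124.733032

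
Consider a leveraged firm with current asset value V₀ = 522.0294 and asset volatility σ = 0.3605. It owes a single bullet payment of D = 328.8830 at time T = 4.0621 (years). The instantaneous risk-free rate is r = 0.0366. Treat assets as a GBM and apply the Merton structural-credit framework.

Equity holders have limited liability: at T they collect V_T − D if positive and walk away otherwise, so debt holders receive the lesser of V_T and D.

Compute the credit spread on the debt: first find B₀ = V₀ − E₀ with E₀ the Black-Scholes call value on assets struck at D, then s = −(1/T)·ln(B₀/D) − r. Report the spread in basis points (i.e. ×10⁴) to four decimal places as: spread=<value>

spread=275.9293

d₁ = [ln(V₀/D) + (r + σ²/2)T] / (σ√T)
   = [ln(522.0294/328.8830) + (0.0366 + 0.5·0.3605²)·4.0621] / (0.3605·√4.0621)
   = [0.462022 + 0.412629] / 0.726575 = 1.203799
d₂ = d₁ − σ√T = 1.203799 − 0.726575 = 0.477224
N(d₁) = 0.885666,  N(d₂) = 0.683399,  e^(−rT) = 0.861851
E₀ = V₀·N(d₁) − D·e^(−rT)·N(d₂)
   = 522.0294·0.885666 − 328.8830·0.861851·0.683399 = 268.635808
B₀ = V₀ − E₀ = 522.0294 − 268.635808 = 253.393592
spread = −(1/T)·ln(B₀/D) − r = −(1/4.0621)·ln(253.393592/328.8830) − 0.0366 = 0.02759293
in basis points: 0.02759293 × 10⁴ = 275.9293 bp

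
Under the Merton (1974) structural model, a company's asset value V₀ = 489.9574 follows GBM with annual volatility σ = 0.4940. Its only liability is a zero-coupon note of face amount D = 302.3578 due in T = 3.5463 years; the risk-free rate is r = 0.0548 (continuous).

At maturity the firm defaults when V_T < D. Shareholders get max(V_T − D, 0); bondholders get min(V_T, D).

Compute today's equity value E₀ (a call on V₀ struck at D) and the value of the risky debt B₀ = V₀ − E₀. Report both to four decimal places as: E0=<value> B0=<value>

d₁ = [ln(V₀/D) + (r + σ²/2)T] / (σ√T)
   = [ln(489.9574/302.3578) + (0.0548 + 0.5·0.4940²)·3.5463] / (0.4940·√3.5463)
   = [0.482707 + 0.627050] / 0.930282 = 1.192925
d₂ = d₁ − σ√T = 1.192925 − 0.930282 = 0.262643
N(d₁) = 0.883551,  N(d₂) = 0.603587,  e^(−rT) = 0.823380
E₀ = V₀·N(d₁) − D·e^(−rT)·N(d₂)
   = 489.9574·0.883551 − 302.3578·0.823380·0.603587 = 282.635896
B₀ = V₀ − E₀ = 489.9574 − 282.635896 = 207.321504

E0=282.6359 B0=207.3215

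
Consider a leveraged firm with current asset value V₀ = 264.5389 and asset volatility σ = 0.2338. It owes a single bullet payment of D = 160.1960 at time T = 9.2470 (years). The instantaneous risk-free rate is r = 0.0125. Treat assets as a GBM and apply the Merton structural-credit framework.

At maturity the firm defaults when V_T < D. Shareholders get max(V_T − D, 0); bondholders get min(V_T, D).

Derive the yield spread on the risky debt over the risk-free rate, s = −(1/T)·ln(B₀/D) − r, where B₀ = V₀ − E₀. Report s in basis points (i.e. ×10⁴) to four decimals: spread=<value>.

spread=112.9472

d₁ = [ln(V₀/D) + (r + σ²/2)T] / (σ√T)
   = [ln(264.5389/160.1960) + (0.0125 + 0.5·0.2338²)·9.2470] / (0.2338·√9.2470)
   = [0.501590 + 0.368319] / 0.710960 = 1.223571
d₂ = d₁ − σ√T = 1.223571 − 0.710960 = 0.512611
N(d₁) = 0.889443,  N(d₂) = 0.695888,  e^(−rT) = 0.890843
E₀ = V₀·N(d₁) − D·e^(−rT)·N(d₂)
   = 264.5389·0.889443 − 160.1960·0.890843·0.695888 = 135.982425
B₀ = V₀ − E₀ = 264.5389 − 135.982425 = 128.556475
spread = −(1/T)·ln(B₀/D) − r = −(1/9.2470)·ln(128.556475/160.1960) − 0.0125 = 0.01129472
in basis points: 0.01129472 × 10⁴ = 112.9472 bp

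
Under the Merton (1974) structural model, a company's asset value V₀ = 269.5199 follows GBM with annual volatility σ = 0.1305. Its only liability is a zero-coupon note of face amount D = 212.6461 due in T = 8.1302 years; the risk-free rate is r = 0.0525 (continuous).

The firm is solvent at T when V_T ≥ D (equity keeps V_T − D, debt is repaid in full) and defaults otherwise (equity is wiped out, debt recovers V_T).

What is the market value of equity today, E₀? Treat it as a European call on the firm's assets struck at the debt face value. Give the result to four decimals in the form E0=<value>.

E0=131.8085

d₁ = [ln(V₀/D) + (r + σ²/2)T] / (σ√T)
   = [ln(269.5199/212.6461) + (0.0525 + 0.5·0.1305²)·8.1302] / (0.1305·√8.1302)
   = [0.237013 + 0.496065] / 0.372101 = 1.970104
d₂ = d₁ − σ√T = 1.970104 − 0.372101 = 1.598003
N(d₁) = 0.975587,  N(d₂) = 0.944979,  e^(−rT) = 0.652571
E₀ = V₀·N(d₁) − D·e^(−rT)·N(d₂)
   = 269.5199·0.975587 − 212.6461·0.652571·0.944979 = 131.808500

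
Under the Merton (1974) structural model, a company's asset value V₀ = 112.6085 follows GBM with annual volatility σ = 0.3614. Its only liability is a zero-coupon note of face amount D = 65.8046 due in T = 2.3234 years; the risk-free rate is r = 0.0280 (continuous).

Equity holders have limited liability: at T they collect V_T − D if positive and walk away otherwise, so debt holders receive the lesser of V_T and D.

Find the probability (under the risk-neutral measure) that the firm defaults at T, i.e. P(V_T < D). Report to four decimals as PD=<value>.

PD=0.2067

d₁ = [ln(V₀/D) + (r + σ²/2)T] / (σ√T)
   = [ln(112.6085/65.8046) + (0.0280 + 0.5·0.3614²)·2.3234] / (0.3614·√2.3234)
   = [0.537227 + 0.216785] / 0.550871 = 1.368763
d₂ = d₁ − σ√T = 1.368763 − 0.550871 = 0.817892
risk-neutral PD = N(−d₂) = N(-0.817892) = 0.206710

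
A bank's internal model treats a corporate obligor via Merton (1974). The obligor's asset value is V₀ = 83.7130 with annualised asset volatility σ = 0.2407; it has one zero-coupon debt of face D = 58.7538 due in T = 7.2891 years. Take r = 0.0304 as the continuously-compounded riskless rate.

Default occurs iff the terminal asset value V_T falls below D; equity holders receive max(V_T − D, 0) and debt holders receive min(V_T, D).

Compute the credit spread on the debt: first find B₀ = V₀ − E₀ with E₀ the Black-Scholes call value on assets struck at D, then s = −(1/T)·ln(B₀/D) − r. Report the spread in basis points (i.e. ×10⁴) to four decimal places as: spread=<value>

d₁ = [ln(V₀/D) + (r + σ²/2)T] / (σ√T)
   = [ln(83.7130/58.7538) + (0.0304 + 0.5·0.2407²)·7.2891] / (0.2407·√7.2891)
   = [0.354038 + 0.432741] / 0.649850 = 1.210710
d₂ = d₁ − σ√T = 1.210710 − 0.649850 = 0.560860
N(d₁) = 0.886997,  N(d₂) = 0.712553,  e^(−rT) = 0.801245
E₀ = V₀·N(d₁) − D·e^(−rT)·N(d₂)
   = 83.7130·0.886997 − 58.7538·0.801245·0.712553 = 40.708855
B₀ = V₀ − E₀ = 83.7130 − 40.708855 = 43.004145
spread = −(1/T)·ln(B₀/D) − r = −(1/7.2891)·ln(43.004145/58.7538) − 0.0304 = 0.01241178
in basis points: 0.01241178 × 10⁴ = 124.1178 bp

spread=124.1178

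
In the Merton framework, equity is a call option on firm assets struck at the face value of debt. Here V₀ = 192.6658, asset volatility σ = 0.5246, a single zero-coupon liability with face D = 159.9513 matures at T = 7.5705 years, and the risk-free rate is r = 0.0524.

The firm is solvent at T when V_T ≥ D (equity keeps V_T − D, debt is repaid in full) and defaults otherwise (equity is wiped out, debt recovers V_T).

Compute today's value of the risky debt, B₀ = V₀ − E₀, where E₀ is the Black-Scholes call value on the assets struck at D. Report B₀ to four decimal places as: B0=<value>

d₁ = [ln(V₀/D) + (r + σ²/2)T] / (σ√T)
   = [ln(192.6658/159.9513) + (0.0524 + 0.5·0.5246²)·7.5705] / (0.5246·√7.5705)
   = [0.186088 + 1.438415] / 1.443413 = 1.125459
d₂ = d₁ − σ√T = 1.125459 − 1.443413 = -0.317954
N(d₁) = 0.869803,  N(d₂) = 0.375260,  e^(−rT) = 0.672540
E₀ = V₀·N(d₁) − D·e^(−rT)·N(d₂)
   = 192.6658·0.869803 − 159.9513·0.672540·0.375260 = 127.213172
B₀ = V₀ − E₀ = 192.6658 − 127.213172 = 65.452628

B0=65.4526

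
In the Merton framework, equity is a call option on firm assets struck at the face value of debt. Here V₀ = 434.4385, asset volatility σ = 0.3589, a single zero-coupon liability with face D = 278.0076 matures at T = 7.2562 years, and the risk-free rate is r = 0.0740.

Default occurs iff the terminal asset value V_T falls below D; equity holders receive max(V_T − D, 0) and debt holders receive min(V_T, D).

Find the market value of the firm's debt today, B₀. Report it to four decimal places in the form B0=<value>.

B0=143.2720

d₁ = [ln(V₀/D) + (r + σ²/2)T] / (σ√T)
   = [ln(434.4385/278.0076) + (0.0740 + 0.5·0.3589²)·7.2562] / (0.3589·√7.2562)
   = [0.446406 + 1.004291] / 0.966781 = 1.500544
d₂ = d₁ − σ√T = 1.500544 − 0.966781 = 0.533763
N(d₁) = 0.933263,  N(d₂) = 0.703247,  e^(−rT) = 0.584523
E₀ = V₀·N(d₁) − D·e^(−rT)·N(d₂)
   = 434.4385·0.933263 − 278.0076·0.584523·0.703247 = 291.166465
B₀ = V₀ − E₀ = 434.4385 − 291.166465 = 143.272035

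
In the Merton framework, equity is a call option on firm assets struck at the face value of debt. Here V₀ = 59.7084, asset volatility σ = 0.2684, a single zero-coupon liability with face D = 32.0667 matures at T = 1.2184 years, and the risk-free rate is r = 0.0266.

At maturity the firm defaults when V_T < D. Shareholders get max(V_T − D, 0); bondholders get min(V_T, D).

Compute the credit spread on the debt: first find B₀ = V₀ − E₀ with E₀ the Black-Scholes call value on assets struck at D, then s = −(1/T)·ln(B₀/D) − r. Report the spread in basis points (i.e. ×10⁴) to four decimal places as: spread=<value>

d₁ = [ln(V₀/D) + (r + σ²/2)T] / (σ√T)
   = [ln(59.7084/32.0667) + (0.0266 + 0.5·0.2684²)·1.2184] / (0.2684·√1.2184)
   = [0.621655 + 0.076295] / 0.296263 = 2.355846
d₂ = d₁ − σ√T = 2.355846 − 0.296263 = 2.059583
N(d₁) = 0.990760,  N(d₂) = 0.980281,  e^(−rT) = 0.968110
E₀ = V₀·N(d₁) − D·e^(−rT)·N(d₂)
   = 59.7084·0.990760 − 32.0667·0.968110·0.980281 = 28.724746
B₀ = V₀ − E₀ = 59.7084 − 28.724746 = 30.983654
spread = −(1/T)·ln(B₀/D) − r = −(1/1.2184)·ln(30.983654/32.0667) − 0.0266 = 0.00159954
in basis points: 0.00159954 × 10⁴ = 15.9954 bp

spread=15.9954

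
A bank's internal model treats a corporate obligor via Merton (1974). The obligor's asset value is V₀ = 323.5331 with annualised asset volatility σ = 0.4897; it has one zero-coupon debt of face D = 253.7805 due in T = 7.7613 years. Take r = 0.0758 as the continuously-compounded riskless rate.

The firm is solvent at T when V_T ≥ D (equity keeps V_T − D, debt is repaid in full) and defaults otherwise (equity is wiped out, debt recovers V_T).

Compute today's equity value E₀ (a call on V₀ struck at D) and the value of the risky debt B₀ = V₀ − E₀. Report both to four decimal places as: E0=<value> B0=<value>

d₁ = [ln(V₀/D) + (r + σ²/2)T] / (σ√T)
   = [ln(323.5331/253.7805) + (0.0758 + 0.5·0.4897²)·7.7613] / (0.4897·√7.7613)
   = [0.242832 + 1.518910] / 1.364261 = 1.291353
d₂ = d₁ − σ√T = 1.291353 − 1.364261 = -0.072908
N(d₁) = 0.901709,  N(d₂) = 0.470940,  e^(−rT) = 0.555267
E₀ = V₀·N(d₁) − D·e^(−rT)·N(d₂)
   = 323.5331·0.901709 − 253.7805·0.555267·0.470940 = 225.369918
B₀ = V₀ − E₀ = 323.5331 − 225.369918 = 98.163182

E0=225.3699 B0=98.1632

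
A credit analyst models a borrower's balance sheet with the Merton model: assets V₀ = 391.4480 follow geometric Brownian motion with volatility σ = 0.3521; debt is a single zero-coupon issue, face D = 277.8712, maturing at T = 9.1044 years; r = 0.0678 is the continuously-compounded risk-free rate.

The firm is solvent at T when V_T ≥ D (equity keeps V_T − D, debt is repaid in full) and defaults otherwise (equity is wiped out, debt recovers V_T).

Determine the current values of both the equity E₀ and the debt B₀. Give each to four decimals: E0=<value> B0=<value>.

d₁ = [ln(V₀/D) + (r + σ²/2)T] / (σ√T)
   = [ln(391.4480/277.8712) + (0.0678 + 0.5·0.3521²)·9.1044] / (0.3521·√9.1044)
   = [0.342695 + 1.181635] / 1.062409 = 1.434786
d₂ = d₁ − σ√T = 1.434786 − 1.062409 = 0.372377
N(d₁) = 0.924326,  N(d₂) = 0.645194,  e^(−rT) = 0.539411
E₀ = V₀·N(d₁) − D·e^(−rT)·N(d₂)
   = 391.4480·0.924326 − 277.8712·0.539411·0.645194 = 265.119582
B₀ = V₀ − E₀ = 391.4480 − 265.119582 = 126.328418

E0=265.1196 B0=126.3284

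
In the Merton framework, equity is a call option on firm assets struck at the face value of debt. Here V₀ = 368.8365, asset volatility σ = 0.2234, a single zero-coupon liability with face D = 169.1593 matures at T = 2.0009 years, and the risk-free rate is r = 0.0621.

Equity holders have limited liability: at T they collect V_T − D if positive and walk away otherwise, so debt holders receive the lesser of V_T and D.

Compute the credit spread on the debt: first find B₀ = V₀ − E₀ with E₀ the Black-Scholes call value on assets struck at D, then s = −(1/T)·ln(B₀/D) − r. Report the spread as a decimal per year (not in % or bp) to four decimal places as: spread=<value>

d₁ = [ln(V₀/D) + (r + σ²/2)T] / (σ√T)
   = [ln(368.8365/169.1593) + (0.0621 + 0.5·0.2234²)·2.0009] / (0.2234·√2.0009)
   = [0.779513 + 0.174186] / 0.316006 = 3.017972
d₂ = d₁ − σ√T = 3.017972 − 0.316006 = 2.701966
N(d₁) = 0.998728,  N(d₂) = 0.996553,  e^(−rT) = 0.883154
E₀ = V₀·N(d₁) − D·e^(−rT)·N(d₂)
   = 368.8365·0.998728 − 169.1593·0.883154·0.996553 = 219.488416
B₀ = V₀ − E₀ = 368.8365 − 219.488416 = 149.348084
spread = −(1/T)·ln(B₀/D) − r = −(1/2.0009)·ln(149.348084/169.1593) − 0.0621 = 0.00015257

spread=0.0002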